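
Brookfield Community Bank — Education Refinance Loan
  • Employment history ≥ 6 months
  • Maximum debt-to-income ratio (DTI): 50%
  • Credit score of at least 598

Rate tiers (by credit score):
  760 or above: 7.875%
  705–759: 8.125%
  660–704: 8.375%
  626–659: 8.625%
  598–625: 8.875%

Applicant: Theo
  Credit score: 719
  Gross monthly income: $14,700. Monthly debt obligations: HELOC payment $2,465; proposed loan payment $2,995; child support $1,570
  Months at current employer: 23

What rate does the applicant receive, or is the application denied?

Approved at 8.125%

Credit score 719 ≥ 598 (meets minimum)
Employment 23 ≥ 6 months
Total monthly debts = (2,465 + 2,995 + 1,570) = 7,030. Debt-to-income = 7,030/14,700 = 47.8% — meets 50% limit
All requirements met. Score 719 falls in the 705–759 tier → 8.125%.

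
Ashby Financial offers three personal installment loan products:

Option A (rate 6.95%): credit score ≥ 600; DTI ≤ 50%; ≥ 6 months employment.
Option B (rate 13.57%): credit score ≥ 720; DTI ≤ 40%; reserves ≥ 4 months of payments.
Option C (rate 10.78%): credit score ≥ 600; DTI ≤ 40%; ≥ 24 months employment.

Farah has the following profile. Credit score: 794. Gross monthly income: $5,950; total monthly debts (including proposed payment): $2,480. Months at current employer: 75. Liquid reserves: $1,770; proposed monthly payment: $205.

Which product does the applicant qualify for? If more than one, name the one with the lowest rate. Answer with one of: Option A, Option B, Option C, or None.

DTI = 2,480/5,950 = 41.7%.
Reserves = 1,770/205 = 8.6 months.
Option A: score 794 ≥ 600; DTI 41.7% ≤ 50%; employment 75 ≥ 6 mo → qualifies.
Option B: score 794 ≥ 720; DTI 41.7% > 40%; reserves 8.6 ≥ 4 mo → does not qualify.
Option C: score 794 ≥ 600; DTI 41.7% > 40%; employment 75 ≥ 24 mo → does not qualify.

Option A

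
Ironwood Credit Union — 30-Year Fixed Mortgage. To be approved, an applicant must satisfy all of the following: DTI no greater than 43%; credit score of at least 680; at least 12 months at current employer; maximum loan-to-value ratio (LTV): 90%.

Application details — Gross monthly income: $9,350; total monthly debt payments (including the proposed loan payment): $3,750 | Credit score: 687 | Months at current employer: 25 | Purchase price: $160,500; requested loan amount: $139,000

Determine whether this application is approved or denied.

DTI = 3,750/9,350 = 40.1% ≤ 43%
Credit score 687 ≥ 680 (meets)
Employment 25 ≥ 12 months
LTV = 139,000/160,500 = 86.6% ≤ 90%
All criteria satisfied.

Approved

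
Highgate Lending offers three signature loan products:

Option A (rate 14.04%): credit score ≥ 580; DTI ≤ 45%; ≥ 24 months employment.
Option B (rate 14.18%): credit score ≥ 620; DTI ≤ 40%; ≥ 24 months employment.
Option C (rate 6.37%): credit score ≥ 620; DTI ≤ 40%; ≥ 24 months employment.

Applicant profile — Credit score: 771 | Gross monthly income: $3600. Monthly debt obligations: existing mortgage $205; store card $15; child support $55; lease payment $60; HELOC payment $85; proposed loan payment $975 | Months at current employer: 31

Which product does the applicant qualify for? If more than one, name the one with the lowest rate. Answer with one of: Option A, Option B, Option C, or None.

Option C

Total debts = (205 + 15 + 55 + 60 + 85 + 975) = 1,395; DTI = 1,395/3,600 = 38.8%.
Option A: score 771 ≥ 580; DTI 38.8% ≤ 45%; employment 31 ≥ 24 mo → qualifies.
Option B: score 771 ≥ 620; DTI 38.8% ≤ 40%; employment 31 ≥ 24 mo → qualifies.
Option C: score 771 ≥ 620; DTI 38.8% ≤ 40%; employment 31 ≥ 24 mo → qualifies.
Qualifying: Option A, Option B, Option C. Lowest rate is 6.37% → Option C.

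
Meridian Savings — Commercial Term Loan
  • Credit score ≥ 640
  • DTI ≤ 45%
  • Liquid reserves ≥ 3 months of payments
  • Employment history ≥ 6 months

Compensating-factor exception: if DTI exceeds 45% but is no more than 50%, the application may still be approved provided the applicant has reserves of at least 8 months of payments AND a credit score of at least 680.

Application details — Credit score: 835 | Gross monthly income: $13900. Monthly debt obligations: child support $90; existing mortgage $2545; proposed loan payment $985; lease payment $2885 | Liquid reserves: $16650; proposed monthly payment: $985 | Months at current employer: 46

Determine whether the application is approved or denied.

Approved

Credit score 835 ≥ 640 (meets base)
Total debts = (90 + 2,545 + 985 + 2,885) = 6,505. DTI = 6,505/13,900 = 46.8% > 45% — standard DTI limit exceeded.
Liquid reserves cover 16,650/985 = 16.9 months — ≥ 3 required
Employment 46 ≥ 6 months
46.8% falls in the override range (45%–50%), so the compensating-factor test applies.
Reserves 16.9 ≥ 8 months; credit score 835 ≥ 680.
Both compensating conditions met → exception applies.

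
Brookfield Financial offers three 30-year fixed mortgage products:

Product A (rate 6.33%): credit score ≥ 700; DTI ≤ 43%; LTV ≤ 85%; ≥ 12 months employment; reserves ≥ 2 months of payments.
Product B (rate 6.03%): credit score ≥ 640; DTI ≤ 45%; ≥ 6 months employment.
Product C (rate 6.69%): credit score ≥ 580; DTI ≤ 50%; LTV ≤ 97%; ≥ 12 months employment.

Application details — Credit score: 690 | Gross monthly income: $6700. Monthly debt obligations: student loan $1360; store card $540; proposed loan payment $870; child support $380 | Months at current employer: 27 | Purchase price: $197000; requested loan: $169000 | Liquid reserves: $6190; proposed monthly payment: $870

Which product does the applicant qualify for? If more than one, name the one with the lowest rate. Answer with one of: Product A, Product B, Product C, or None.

Total debts = (1,360 + 540 + 870 + 380) = 3,150; DTI = 3,150/6,700 = 47%.
LTV = 169,000/197,000 = 85.8%.
Reserves = 6,190/870 = 7.1 months.
Product A: score 690 < 700; DTI 47% > 43%; LTV 85.8% > 85%; employment 27 ≥ 12 mo; reserves 7.1 ≥ 2 mo → does not qualify.
Product B: score 690 ≥ 640; DTI 47% > 45%; employment 27 ≥ 6 mo → does not qualify.
Product C: score 690 ≥ 580; DTI 47% ≤ 50%; LTV 85.8% ≤ 97%; employment 27 ≥ 12 mo → qualifies.

Product C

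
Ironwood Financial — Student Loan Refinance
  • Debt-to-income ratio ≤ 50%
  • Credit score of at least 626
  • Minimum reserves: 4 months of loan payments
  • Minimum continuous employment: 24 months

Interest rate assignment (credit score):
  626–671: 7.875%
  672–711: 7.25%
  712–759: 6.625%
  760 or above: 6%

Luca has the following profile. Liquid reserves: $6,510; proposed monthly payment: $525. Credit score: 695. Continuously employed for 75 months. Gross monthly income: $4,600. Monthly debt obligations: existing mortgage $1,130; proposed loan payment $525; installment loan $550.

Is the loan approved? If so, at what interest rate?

Approved at 7.25%

Credit score 695 ≥ 626 (meets minimum)
Reserves = 6,510/525 = 12.4 months ≥ 4
Employment 75 ≥ 24 months
Total monthly debts = (1,130 + 525 + 550) = 2,205. DTI: 2,205 ÷ 4,600 = 47.9%, within the 50% cap
All requirements met. Score 695 falls in the 672–711 tier → 7.25%.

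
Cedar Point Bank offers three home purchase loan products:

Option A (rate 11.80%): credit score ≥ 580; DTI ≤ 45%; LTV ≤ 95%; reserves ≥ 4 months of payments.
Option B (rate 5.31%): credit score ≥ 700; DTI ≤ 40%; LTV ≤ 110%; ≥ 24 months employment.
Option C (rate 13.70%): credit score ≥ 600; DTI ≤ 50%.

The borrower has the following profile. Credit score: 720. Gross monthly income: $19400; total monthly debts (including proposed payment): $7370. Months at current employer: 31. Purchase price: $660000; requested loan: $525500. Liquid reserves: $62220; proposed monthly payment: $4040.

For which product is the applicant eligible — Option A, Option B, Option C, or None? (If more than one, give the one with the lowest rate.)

DTI = 7,370/19,400 = 38%.
LTV = 525,500/660,000 = 79.6%.
Reserves = 62,220/4,040 = 15.4 months.
Option A: score 720 ≥ 580; DTI 38% ≤ 45%; LTV 79.6% ≤ 95%; reserves 15.4 ≥ 4 mo → qualifies.
Option B: score 720 ≥ 700; DTI 38% ≤ 40%; LTV 79.6% ≤ 110%; employment 31 ≥ 24 mo → qualifies.
Option C: score 720 ≥ 600; DTI 38% ≤ 50% → qualifies.
Qualifying: Option A, Option B, Option C. Lowest rate is 5.31% → Option B.

Option B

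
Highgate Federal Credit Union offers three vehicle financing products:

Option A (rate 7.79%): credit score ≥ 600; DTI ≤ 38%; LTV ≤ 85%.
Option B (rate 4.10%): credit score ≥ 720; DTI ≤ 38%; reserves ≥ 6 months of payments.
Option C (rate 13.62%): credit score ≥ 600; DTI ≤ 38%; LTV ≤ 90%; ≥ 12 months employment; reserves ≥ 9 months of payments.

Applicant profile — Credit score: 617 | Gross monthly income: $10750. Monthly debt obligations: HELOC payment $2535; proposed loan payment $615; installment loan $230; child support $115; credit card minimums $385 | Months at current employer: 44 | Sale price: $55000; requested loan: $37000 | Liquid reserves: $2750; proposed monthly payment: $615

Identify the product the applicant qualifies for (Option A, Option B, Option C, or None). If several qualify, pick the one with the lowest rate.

Option A

Total debts = (2,535 + 615 + 230 + 115 + 385) = 3,880; DTI = 3,880/10,750 = 36.1%.
LTV = 37,000/55,000 = 67.3%.
Reserves = 2,750/615 = 4.5 months.
Option A: score 617 ≥ 600; DTI 36.1% ≤ 38%; LTV 67.3% ≤ 85% → qualifies.
Option B: score 617 < 720; DTI 36.1% ≤ 38%; reserves 4.5 < 6 mo → does not qualify.
Option C: score 617 ≥ 600; DTI 36.1% ≤ 38%; LTV 67.3% ≤ 90%; employment 44 ≥ 12 mo; reserves 4.5 < 9 mo → does not qualify.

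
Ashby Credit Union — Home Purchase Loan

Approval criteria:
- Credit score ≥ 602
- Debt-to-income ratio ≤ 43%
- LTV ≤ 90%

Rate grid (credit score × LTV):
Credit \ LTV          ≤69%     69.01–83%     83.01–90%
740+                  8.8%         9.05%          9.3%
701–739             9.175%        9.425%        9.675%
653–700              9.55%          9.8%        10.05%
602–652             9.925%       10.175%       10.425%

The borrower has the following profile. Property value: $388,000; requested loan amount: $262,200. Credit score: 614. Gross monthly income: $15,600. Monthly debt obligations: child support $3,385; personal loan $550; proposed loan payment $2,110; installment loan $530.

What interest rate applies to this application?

Credit score 614 ≥ 602; Total monthly debts = (3,385 + 550 + 2,110 + 530) = 6,575. Debt-to-income = 6,575/15,600 = 42.1% — meets 43% limit
Loan-to-value = 262,200/388,000 = 67.6% — pass (90% max)
Score 614 is in the 602–652 band; LTV 67.6% is in the ≤69% band → 9.925%.

9.925%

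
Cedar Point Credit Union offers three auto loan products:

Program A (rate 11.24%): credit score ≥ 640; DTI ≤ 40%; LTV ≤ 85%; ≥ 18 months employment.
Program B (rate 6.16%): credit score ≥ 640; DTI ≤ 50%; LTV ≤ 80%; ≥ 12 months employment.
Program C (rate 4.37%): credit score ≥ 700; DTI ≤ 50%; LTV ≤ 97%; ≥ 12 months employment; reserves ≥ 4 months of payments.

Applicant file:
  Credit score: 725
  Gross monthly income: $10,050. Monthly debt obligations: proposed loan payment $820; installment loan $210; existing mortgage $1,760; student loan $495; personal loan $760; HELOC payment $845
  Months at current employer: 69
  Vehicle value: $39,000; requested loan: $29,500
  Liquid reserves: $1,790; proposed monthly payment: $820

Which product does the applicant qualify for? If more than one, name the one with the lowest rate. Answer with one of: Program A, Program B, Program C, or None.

Total debts = (820 + 210 + 1,760 + 495 + 760 + 845) = 4,890; DTI = 4,890/10,050 = 48.7%.
LTV = 29,500/39,000 = 75.6%.
Reserves = 1,790/820 = 2.2 months.
Program A: score 725 ≥ 640; DTI 48.7% > 40%; LTV 75.6% ≤ 85%; employment 69 ≥ 18 mo → does not qualify.
Program B: score 725 ≥ 640; DTI 48.7% ≤ 50%; LTV 75.6% ≤ 80%; employment 69 ≥ 12 mo → qualifies.
Program C: score 725 ≥ 700; DTI 48.7% ≤ 50%; LTV 75.6% ≤ 97%; employment 69 ≥ 12 mo; reserves 2.2 < 4 mo → does not qualify.

Program B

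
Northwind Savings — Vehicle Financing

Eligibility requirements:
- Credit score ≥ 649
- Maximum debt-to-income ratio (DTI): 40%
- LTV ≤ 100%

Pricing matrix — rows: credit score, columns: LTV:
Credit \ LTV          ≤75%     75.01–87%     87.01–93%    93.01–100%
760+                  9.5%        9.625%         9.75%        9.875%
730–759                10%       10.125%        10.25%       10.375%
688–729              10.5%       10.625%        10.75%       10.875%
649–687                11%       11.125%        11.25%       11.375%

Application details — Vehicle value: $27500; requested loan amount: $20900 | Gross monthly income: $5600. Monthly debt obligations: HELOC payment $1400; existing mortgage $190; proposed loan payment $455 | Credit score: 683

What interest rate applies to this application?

11.125%

Credit score 683 ≥ 649; Total monthly debts = (1,400 + 190 + 455) = 2,045. DTI = 2,045/5,600 = 36.5% ≤ 40%
Loan-to-value = 20,900/27,500 = 76% — pass (100% max)
Row: 683 falls in 649–687. Column: 76% falls in 75.01–87%. Rate = 11.125%.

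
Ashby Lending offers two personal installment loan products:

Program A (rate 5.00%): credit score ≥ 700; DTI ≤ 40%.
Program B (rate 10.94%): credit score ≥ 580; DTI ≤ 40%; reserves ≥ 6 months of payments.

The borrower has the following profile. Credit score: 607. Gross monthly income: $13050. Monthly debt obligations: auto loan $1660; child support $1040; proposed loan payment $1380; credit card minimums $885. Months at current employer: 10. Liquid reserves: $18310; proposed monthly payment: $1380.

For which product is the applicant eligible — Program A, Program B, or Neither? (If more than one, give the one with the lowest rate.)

Program B

Total debts = (1,660 + 1,040 + 1,380 + 885) = 4,965; DTI = 4,965/13,050 = 38%.
Reserves = 18,310/1,380 = 13.3 months.
Program A: score 607 < 700; DTI 38% ≤ 40% → does not qualify.
Program B: score 607 ≥ 580; DTI 38% ≤ 40%; reserves 13.3 ≥ 6 mo → qualifies.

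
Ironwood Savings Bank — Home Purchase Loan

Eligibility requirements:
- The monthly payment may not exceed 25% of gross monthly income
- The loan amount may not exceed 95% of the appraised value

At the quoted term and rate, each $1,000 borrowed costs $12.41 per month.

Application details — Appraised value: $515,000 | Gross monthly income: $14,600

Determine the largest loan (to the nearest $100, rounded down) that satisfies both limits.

$294,100

Payment cap: 25% × $14,600 = $3,650/month.
At $12.41 per $1,000, that supports 3,650/12.41 × 1,000 ≈ $294,117 → $294,100.
LTV cap: 95% × $515,000 = $489,250 → $489,200.
Binding constraint: payment-to-income.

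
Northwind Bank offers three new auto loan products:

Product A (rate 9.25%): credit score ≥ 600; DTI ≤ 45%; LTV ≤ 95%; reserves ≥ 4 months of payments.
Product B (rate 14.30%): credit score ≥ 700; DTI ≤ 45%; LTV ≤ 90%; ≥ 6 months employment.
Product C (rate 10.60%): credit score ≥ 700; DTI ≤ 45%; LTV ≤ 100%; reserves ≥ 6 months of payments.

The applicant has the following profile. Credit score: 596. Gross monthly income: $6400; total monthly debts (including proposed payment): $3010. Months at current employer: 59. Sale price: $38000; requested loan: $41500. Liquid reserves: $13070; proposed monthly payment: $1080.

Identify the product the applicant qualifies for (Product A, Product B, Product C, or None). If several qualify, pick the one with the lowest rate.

None

DTI = 3,010/6,400 = 47%.
LTV = 41,500/38,000 = 109.2%.
Reserves = 13,070/1,080 = 12.1 months.
Product A: score 596 < 600; DTI 47% > 45%; LTV 109.2% > 95%; reserves 12.1 ≥ 4 mo → does not qualify.
Product B: score 596 < 700; DTI 47% > 45%; LTV 109.2% > 90%; employment 59 ≥ 6 mo → does not qualify.
Product C: score 596 < 700; DTI 47% > 45%; LTV 109.2% > 100%; reserves 12.1 ≥ 6 mo → does not qualify.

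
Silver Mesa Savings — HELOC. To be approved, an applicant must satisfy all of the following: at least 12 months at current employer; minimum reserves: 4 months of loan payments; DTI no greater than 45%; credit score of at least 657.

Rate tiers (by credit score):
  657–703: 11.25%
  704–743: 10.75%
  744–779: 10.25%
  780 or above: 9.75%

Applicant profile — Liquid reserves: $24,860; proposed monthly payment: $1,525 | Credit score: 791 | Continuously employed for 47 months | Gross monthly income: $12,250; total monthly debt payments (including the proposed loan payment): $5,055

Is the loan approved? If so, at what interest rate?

Approved at 9.75%

Credit score 791 ≥ 657 (meets minimum)
Employment 47 ≥ 12 months
Debt-to-income = 5,055/12,250 = 41.3% — meets 45% limit
Reserves: 24,860 ÷ 1,525 = 16.3 months (meets 4-month minimum)
All requirements met. Score 791 falls in the 780 or above tier → 9.75%.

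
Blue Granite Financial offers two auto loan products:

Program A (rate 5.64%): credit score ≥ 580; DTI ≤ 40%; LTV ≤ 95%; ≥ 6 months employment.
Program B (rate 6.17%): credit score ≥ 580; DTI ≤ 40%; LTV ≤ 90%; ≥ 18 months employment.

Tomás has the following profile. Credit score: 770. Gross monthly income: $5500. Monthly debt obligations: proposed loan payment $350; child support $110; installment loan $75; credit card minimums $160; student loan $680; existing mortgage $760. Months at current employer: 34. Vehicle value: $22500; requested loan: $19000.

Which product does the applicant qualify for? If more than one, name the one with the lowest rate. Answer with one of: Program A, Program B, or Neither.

Program A

Total debts = (350 + 110 + 75 + 160 + 680 + 760) = 2,135; DTI = 2,135/5,500 = 38.8%.
LTV = 19,000/22,500 = 84.4%.
Program A: score 770 ≥ 580; DTI 38.8% ≤ 40%; LTV 84.4% ≤ 95%; employment 34 ≥ 6 mo → qualifies.
Program B: score 770 ≥ 580; DTI 38.8% ≤ 40%; LTV 84.4% ≤ 90%; employment 34 ≥ 18 mo → qualifies.
Qualifying: Program A, Program B. Lowest rate is 5.64% → Program A.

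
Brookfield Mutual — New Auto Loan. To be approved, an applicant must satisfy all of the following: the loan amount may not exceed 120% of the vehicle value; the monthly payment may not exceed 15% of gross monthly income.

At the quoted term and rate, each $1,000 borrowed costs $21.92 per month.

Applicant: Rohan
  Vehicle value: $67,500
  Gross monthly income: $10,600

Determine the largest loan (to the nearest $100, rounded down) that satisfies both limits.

$72,500

Payment cap: 15% × $10,600 = $1,590/month.
At $21.92 per $1,000, that supports 1,590/21.92 × 1,000 ≈ $72,536 → $72,500.
LTV cap: 120% × $67,500 = $81,000 → $81,000.
Binding constraint: payment-to-income.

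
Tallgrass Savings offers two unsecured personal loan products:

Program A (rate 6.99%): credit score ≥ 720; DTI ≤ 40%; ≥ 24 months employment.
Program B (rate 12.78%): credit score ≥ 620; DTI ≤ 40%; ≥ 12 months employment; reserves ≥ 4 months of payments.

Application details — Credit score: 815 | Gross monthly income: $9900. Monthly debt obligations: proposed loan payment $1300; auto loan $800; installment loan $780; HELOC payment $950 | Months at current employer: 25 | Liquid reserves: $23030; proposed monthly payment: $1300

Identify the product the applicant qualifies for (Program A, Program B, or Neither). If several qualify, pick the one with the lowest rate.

Total debts = (1,300 + 800 + 780 + 950) = 3,830; DTI = 3,830/9,900 = 38.7%.
Reserves = 23,030/1,300 = 17.7 months.
Program A: score 815 ≥ 720; DTI 38.7% ≤ 40%; employment 25 ≥ 24 mo → qualifies.
Program B: score 815 ≥ 620; DTI 38.7% ≤ 40%; employment 25 ≥ 12 mo; reserves 17.7 ≥ 4 mo → qualifies.
Qualifying: Program A, Program B. Lowest rate is 6.99% → Program A.

Program A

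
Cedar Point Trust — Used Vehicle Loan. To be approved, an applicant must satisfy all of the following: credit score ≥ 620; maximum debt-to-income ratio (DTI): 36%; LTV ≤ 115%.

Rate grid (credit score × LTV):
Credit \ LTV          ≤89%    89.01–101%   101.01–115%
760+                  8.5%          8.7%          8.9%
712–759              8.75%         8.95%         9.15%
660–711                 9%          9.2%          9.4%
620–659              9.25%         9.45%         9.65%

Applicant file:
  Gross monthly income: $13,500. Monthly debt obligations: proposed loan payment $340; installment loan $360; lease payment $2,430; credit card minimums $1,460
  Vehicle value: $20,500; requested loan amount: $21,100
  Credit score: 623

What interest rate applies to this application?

9.65%

Credit score 623 ≥ 620; Total monthly debts = (340 + 360 + 2,430 + 1,460) = 4,590. DTI = 4,590/13,500 = 34% ≤ 36%
LTV = 21,100/20,500 = 102.9% ≤ 115%
Score 623 is in the 620–659 band; LTV 102.9% is in the 101.01–115% band → 9.65%.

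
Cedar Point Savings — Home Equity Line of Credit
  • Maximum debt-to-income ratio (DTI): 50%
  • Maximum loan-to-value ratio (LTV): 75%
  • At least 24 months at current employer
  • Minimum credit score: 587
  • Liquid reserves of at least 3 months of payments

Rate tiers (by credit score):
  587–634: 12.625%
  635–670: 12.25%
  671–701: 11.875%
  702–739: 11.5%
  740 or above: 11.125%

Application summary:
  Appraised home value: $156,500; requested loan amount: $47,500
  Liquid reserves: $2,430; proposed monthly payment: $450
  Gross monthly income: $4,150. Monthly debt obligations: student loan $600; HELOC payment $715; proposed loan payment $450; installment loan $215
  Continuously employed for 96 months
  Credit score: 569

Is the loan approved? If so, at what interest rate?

Credit score 569 < 587 (below minimum)
Reserves: 2,430 ÷ 450 = 5.4 months (meets 3-month minimum)
Employment 96 ≥ 24 months
Total monthly debts = (600 + 715 + 450 + 215) = 1,980. DTI = 1,980/4,150 = 47.7% ≤ 50%
LTV = 47,500/156,500 = 30.4% ≤ 75%
Not all requirements met → denied.

Denied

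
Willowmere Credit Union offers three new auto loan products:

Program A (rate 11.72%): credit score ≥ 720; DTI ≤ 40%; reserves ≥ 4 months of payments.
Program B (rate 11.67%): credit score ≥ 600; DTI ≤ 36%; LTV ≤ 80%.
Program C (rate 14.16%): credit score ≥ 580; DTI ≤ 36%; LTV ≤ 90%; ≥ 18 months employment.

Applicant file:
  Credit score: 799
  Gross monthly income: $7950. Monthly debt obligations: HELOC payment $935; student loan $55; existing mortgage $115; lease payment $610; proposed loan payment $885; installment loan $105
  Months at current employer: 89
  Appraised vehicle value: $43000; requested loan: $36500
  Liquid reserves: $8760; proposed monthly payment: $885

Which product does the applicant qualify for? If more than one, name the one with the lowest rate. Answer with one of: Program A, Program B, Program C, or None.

Program A

Total debts = (935 + 55 + 115 + 610 + 885 + 105) = 2,705; DTI = 2,705/7,950 = 34%.
LTV = 36,500/43,000 = 84.9%.
Reserves = 8,760/885 = 9.9 months.
Program A: score 799 ≥ 720; DTI 34% ≤ 40%; reserves 9.9 ≥ 4 mo → qualifies.
Program B: score 799 ≥ 600; DTI 34% ≤ 36%; LTV 84.9% > 80% → does not qualify.
Program C: score 799 ≥ 580; DTI 34% ≤ 36%; LTV 84.9% ≤ 90%; employment 89 ≥ 18 mo → qualifies.
Qualifying: Program A, Program C. Lowest rate is 11.72% → Program A.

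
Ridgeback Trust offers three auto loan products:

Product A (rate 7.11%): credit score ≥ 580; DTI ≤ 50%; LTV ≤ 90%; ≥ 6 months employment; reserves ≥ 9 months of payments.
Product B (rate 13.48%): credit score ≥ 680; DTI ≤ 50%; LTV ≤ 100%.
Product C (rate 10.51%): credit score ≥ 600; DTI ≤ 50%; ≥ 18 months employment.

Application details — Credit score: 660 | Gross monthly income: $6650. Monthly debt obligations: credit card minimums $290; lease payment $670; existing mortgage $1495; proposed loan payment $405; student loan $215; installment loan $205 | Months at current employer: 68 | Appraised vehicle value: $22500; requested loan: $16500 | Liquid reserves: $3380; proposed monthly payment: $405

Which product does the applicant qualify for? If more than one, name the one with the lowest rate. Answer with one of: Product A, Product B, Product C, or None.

Total debts = (290 + 670 + 1,495 + 405 + 215 + 205) = 3,280; DTI = 3,280/6,650 = 49.3%.
LTV = 16,500/22,500 = 73.3%.
Reserves = 3,380/405 = 8.3 months.
Product A: score 660 ≥ 580; DTI 49.3% ≤ 50%; LTV 73.3% ≤ 90%; employment 68 ≥ 6 mo; reserves 8.3 < 9 mo → does not qualify.
Product B: score 660 < 680; DTI 49.3% ≤ 50%; LTV 73.3% ≤ 100% → does not qualify.
Product C: score 660 ≥ 600; DTI 49.3% ≤ 50%; employment 68 ≥ 18 mo → qualifies.

Product C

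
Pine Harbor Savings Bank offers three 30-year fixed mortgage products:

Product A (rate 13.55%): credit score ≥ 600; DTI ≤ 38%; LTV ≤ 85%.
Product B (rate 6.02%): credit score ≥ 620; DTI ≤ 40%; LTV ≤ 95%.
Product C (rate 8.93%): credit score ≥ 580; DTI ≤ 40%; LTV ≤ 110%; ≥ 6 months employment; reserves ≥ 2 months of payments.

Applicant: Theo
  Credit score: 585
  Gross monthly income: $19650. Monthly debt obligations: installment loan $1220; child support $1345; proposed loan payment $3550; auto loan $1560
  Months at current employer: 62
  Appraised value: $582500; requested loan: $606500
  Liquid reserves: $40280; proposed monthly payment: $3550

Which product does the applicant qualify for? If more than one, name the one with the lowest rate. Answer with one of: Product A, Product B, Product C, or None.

Total debts = (1,220 + 1,345 + 3,550 + 1,560) = 7,675; DTI = 7,675/19,650 = 39.1%.
LTV = 606,500/582,500 = 104.1%.
Reserves = 40,280/3,550 = 11.3 months.
Product A: score 585 < 600; DTI 39.1% > 38%; LTV 104.1% > 85% → does not qualify.
Product B: score 585 < 620; DTI 39.1% ≤ 40%; LTV 104.1% > 95% → does not qualify.
Product C: score 585 ≥ 580; DTI 39.1% ≤ 40%; LTV 104.1% ≤ 110%; employment 62 ≥ 6 mo; reserves 11.3 ≥ 2 mo → qualifies.

Product C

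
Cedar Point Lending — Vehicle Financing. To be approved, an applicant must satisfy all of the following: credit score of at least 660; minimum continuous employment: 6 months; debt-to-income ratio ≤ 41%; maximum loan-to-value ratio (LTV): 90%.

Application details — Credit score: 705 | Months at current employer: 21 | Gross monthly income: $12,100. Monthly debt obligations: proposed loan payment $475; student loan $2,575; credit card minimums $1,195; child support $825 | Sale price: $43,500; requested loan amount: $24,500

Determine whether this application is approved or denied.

Credit score 705 ≥ 660 (meets)
Employment 21 ≥ 6 months
Total monthly debts = (475 + 2,575 + 1,195 + 825) = 5,070. DTI = 5,070/12,100 = 41.9% > 41%
Loan-to-value = 24,500/43,500 = 56.3% — pass (90% max)
Fails on DTI.

Denied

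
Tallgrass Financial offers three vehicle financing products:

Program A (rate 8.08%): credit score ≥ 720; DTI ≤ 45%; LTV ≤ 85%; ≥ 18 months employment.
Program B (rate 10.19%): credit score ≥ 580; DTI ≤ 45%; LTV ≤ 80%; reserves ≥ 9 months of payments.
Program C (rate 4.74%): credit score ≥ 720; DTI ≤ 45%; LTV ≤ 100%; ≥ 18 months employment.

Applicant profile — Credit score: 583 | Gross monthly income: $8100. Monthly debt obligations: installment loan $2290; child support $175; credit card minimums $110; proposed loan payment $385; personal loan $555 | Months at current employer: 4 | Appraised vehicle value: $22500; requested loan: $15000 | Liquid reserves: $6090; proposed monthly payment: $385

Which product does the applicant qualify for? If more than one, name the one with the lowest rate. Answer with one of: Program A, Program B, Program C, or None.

Total debts = (2,290 + 175 + 110 + 385 + 555) = 3,515; DTI = 3,515/8,100 = 43.4%.
LTV = 15,000/22,500 = 66.7%.
Reserves = 6,090/385 = 15.8 months.
Program A: score 583 < 720; DTI 43.4% ≤ 45%; LTV 66.7% ≤ 85%; employment 4 < 18 mo → does not qualify.
Program B: score 583 ≥ 580; DTI 43.4% ≤ 45%; LTV 66.7% ≤ 80%; reserves 15.8 ≥ 9 mo → qualifies.
Program C: score 583 < 720; DTI 43.4% ≤ 45%; LTV 66.7% ≤ 100%; employment 4 < 18 mo → does not qualify.

Program B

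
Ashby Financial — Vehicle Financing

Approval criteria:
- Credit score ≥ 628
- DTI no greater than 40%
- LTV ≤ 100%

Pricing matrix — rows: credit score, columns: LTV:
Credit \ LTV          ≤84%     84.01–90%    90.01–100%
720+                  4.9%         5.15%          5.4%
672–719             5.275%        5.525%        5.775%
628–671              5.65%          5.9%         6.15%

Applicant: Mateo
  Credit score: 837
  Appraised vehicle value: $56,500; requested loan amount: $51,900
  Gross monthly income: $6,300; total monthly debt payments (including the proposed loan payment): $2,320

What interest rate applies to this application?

5.4%

Credit score 837 ≥ 628; DTI = 2,320/6,300 = 36.8% ≤ 40%
Loan-to-value = 51,900/56,500 = 91.9% — pass (100% max)
Score 837 is in the 720+ band; LTV 91.9% is in the 90.01–100% band → 5.4%.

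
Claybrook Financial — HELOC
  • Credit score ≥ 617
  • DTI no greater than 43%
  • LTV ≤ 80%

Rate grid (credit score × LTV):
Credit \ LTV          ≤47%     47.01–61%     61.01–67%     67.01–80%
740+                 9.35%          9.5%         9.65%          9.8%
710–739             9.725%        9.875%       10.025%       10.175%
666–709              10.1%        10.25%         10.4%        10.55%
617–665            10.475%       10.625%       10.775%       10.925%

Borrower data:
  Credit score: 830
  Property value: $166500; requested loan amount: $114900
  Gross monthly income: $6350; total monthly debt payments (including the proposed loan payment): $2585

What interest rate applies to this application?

Credit score 830 ≥ 617; Debt-to-income = 2,585/6,350 = 40.7% — meets 43% limit
Loan-to-value = 114,900/166,500 = 69% — pass (80% max)
Credit 830 → row 740+; LTV 69% → column 67.01–80%. Grid cell → 9.8%.

9.8%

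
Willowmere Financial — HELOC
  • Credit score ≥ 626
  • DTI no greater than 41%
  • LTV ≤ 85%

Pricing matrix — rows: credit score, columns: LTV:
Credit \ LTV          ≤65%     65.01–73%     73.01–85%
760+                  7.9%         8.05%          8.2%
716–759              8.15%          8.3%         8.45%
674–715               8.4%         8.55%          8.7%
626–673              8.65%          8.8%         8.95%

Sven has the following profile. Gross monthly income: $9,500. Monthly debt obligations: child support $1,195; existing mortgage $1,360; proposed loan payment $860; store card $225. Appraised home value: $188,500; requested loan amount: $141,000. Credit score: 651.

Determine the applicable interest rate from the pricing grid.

8.95%

Credit score 651 ≥ 626; Total monthly debts = (1,195 + 1,360 + 860 + 225) = 3,640. DTI = 3,640/9,500 = 38.3% ≤ 41%
LTV: 141,000 ÷ 188,500 = 74.8%, within 85% cap
Score 651 is in the 626–673 band; LTV 74.8% is in the 73.01–85% band → 8.95%.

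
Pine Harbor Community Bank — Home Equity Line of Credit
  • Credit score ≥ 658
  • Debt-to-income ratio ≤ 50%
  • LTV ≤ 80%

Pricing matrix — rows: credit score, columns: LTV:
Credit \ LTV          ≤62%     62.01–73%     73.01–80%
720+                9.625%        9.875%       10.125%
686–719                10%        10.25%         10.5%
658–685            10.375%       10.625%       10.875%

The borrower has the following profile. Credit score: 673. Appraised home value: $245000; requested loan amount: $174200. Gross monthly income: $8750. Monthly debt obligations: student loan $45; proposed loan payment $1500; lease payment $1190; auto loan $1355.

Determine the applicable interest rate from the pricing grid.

Credit score 673 ≥ 658; Total monthly debts = (45 + 1,500 + 1,190 + 1,355) = 4,090. DTI = 4,090/8,750 = 46.7% ≤ 50%
LTV: 174,200 ÷ 245,000 = 71.1%, within 80% cap
Score 673 is in the 658–685 band; LTV 71.1% is in the 62.01–73% band → 10.625%.

10.625%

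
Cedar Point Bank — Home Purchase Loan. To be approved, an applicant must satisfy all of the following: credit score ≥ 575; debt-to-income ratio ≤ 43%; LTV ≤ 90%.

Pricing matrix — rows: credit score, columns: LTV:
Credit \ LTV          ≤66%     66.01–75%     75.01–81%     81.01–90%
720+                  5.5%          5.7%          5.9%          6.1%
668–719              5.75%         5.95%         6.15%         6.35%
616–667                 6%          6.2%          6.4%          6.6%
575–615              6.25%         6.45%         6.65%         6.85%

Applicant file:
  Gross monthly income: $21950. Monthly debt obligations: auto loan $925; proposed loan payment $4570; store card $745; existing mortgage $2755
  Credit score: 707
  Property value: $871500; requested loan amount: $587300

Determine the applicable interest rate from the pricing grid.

Credit score 707 ≥ 575; Total monthly debts = (925 + 4,570 + 745 + 2,755) = 8,995. Debt-to-income = 8,995/21,950 = 41% — meets 43% limit
LTV: 587,300 ÷ 871,500 = 67.4%, within 90% cap
Row: 707 falls in 668–719. Column: 67.4% falls in 66.01–75%. Rate = 5.95%.

5.95%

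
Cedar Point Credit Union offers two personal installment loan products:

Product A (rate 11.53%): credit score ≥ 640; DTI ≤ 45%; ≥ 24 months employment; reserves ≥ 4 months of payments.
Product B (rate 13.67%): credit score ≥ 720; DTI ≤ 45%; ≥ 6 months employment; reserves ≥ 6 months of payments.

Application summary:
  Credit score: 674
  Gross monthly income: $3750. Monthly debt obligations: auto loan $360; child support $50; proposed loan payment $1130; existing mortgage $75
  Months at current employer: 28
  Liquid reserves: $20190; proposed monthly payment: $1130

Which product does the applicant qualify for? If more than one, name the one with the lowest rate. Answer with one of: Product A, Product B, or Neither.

Total debts = (360 + 50 + 1,130 + 75) = 1,615; DTI = 1,615/3,750 = 43.1%.
Reserves = 20,190/1,130 = 17.9 months.
Product A: score 674 ≥ 640; DTI 43.1% ≤ 45%; employment 28 ≥ 24 mo; reserves 17.9 ≥ 4 mo → qualifies.
Product B: score 674 < 720; DTI 43.1% ≤ 45%; employment 28 ≥ 6 mo; reserves 17.9 ≥ 6 mo → does not qualify.

Product A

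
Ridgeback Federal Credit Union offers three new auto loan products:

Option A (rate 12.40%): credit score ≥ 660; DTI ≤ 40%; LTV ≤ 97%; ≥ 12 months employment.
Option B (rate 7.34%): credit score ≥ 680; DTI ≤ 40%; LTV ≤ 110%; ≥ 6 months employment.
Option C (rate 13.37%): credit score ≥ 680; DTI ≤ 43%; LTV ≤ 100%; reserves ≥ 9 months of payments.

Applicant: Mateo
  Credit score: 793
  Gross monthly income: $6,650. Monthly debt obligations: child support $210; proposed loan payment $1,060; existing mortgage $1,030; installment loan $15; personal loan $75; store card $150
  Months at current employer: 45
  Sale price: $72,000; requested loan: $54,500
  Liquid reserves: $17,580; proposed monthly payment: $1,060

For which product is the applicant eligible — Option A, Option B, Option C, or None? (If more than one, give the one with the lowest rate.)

Total debts = (210 + 1,060 + 1,030 + 15 + 75 + 150) = 2,540; DTI = 2,540/6,650 = 38.2%.
LTV = 54,500/72,000 = 75.7%.
Reserves = 17,580/1,060 = 16.6 months.
Option A: score 793 ≥ 660; DTI 38.2% ≤ 40%; LTV 75.7% ≤ 97%; employment 45 ≥ 12 mo → qualifies.
Option B: score 793 ≥ 680; DTI 38.2% ≤ 40%; LTV 75.7% ≤ 110%; employment 45 ≥ 6 mo → qualifies.
Option C: score 793 ≥ 680; DTI 38.2% ≤ 43%; LTV 75.7% ≤ 100%; reserves 16.6 ≥ 9 mo → qualifies.
Qualifying: Option A, Option B, Option C. Lowest rate is 7.34% → Option B.

Option B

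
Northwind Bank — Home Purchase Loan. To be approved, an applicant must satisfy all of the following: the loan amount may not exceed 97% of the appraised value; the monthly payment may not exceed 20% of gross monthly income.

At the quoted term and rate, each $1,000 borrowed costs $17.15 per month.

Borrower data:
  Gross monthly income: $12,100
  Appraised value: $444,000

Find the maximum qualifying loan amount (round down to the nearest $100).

$141,100

Payment cap: 20% × $12,100 = $2,420/month.
At $17.15 per $1,000, that supports 2,420/17.15 × 1,000 ≈ $141,107 → $141,100.
LTV cap: 97% × $444,000 = $430,680 → $430,600.
Binding constraint: payment-to-income.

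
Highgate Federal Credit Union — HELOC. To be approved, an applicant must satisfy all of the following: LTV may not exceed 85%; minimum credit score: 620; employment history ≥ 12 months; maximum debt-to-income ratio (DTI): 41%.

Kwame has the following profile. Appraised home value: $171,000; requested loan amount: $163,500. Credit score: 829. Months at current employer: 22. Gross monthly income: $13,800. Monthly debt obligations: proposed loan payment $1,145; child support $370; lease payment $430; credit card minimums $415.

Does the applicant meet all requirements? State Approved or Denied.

Loan-to-value = 163,500/171,000 = 95.6% — fail (85% max)
Credit score 829 ≥ 620 (meets)
Employment 22 ≥ 12 months
Total monthly debts = (1,145 + 370 + 430 + 415) = 2,360. Debt-to-income = 2,360/13,800 = 17.1% — meets 41% limit
Fails on LTV.

Denied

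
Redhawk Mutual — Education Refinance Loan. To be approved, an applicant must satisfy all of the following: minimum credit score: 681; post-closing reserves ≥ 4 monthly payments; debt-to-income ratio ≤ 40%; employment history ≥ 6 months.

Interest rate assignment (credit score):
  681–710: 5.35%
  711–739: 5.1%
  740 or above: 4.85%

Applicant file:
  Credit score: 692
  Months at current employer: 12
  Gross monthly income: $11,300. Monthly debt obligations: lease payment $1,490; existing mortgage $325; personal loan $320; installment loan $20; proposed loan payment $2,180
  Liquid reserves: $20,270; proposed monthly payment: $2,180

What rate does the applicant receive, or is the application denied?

Credit score 692 ≥ 681 (meets minimum)
Total monthly debts = (1,490 + 325 + 320 + 20 + 2,180) = 4,335. DTI: 4,335 ÷ 11,300 = 38.4%, within the 40% cap
Employment 12 ≥ 6 months
Reserves = 20,270/2,180 = 9.3 months ≥ 4
All requirements met. Score 692 falls in the 681–710 tier → 5.35%.

Approved at 5.35%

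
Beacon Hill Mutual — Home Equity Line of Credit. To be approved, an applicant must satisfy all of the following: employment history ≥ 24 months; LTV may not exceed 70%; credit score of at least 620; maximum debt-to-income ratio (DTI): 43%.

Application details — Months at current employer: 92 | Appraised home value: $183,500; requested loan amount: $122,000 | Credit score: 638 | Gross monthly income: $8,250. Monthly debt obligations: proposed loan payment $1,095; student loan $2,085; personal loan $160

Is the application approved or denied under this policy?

Employment 92 ≥ 24 months
LTV: 122,000 ÷ 183,500 = 66.5%, within 70% cap
Credit score 638 ≥ 620 (meets)
Total monthly debts = (1,095 + 2,085 + 160) = 3,340. DTI: 3,340 ÷ 8,250 = 40.5%, within the 43% cap
All criteria satisfied.

Approved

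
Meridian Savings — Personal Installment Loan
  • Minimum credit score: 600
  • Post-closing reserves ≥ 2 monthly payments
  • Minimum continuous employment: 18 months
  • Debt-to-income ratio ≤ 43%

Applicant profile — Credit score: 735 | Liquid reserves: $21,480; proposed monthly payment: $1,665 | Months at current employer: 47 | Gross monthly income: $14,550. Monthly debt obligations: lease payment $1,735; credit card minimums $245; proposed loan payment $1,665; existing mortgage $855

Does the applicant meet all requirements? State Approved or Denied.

Approved

Credit score 735 ≥ 600 (meets)
Reserves: 21,480 ÷ 1,665 = 12.9 months (meets 2-month minimum)
Employment 47 ≥ 18 months
Total monthly debts = (1,735 + 245 + 1,665 + 855) = 4,500. DTI: 4,500 ÷ 14,550 = 30.9%, within the 43% cap
All criteria satisfied.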